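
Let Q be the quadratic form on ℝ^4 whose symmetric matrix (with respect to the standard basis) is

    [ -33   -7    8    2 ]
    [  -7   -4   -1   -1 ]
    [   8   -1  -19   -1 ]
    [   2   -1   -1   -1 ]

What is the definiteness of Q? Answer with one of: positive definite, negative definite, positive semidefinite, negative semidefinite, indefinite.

negative semidefinite

Congruent diagonalization of A (simultaneous row and column reduction) yields pivots -33, -83/33, -1176/83, 0.
So there are 3 negative, 1 zero pivots.
Hence Q is negative semidefinite.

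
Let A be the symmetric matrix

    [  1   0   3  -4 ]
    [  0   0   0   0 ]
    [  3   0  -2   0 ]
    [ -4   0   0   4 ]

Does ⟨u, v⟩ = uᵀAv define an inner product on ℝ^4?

no

Congruent diagonalization of A (simultaneous row and column reduction) yields pivots 1, 0, -11, 12/11.
That gives 2 positive, 1 negative, 1 zero pivots.
Hence Q is indefinite.
⟨·,·⟩ is an inner product exactly when A is positive definite.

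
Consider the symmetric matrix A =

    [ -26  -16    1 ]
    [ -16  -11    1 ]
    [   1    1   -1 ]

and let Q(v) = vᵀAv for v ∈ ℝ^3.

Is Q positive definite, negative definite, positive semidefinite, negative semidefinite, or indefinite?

Leading principal minors: Δ_1 = -26, Δ_2 = 30, Δ_3 = -25.
The signs alternate starting with Δ_1 < 0, so by Sylvester's criterion Q is negative definite.

negative definite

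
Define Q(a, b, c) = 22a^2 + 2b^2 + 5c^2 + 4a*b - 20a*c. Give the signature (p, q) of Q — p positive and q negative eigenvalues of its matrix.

The symmetric matrix is A = [[22, 2, -10], [2, 2, 0], [-10, 0, 5]].
Congruent diagonalization of A (simultaneous row and column reduction) yields pivots 22, 20/11, 0.
Counting signs: 2 positive, 1 zero.

(2, 0)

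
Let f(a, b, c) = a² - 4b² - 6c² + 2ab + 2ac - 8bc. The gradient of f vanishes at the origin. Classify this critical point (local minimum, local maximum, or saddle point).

The Hessian at the origin is H = [[2, 2, 2], [2, -8, -8], [2, -8, -12]].
An LDLᵀ factorisation of H has diagonal entries 2, -10, -4.
Counting signs: 1 positive, 2 negative.
H is indefinite, so the origin is a saddle point.

saddle point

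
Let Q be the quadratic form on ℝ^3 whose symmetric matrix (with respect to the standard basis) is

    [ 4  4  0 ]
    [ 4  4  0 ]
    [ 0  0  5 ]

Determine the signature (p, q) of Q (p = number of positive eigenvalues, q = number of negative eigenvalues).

(2, 0)

Symmetric row and column elimination reduces A to a congruent diagonal form with pivots 4, 0, 5.
So there are 2 positive, 1 zero pivots.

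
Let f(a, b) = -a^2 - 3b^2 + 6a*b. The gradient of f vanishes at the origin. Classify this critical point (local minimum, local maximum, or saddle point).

The Hessian at the origin is H = [[-2, 6], [6, -6]].
det H = -2·-6 − (6)² = -24 < 0, so H is indefinite.
Therefore the origin is a saddle point.

saddle point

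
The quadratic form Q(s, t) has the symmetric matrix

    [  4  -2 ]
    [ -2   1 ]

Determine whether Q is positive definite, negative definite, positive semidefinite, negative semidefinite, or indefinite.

Congruent diagonalization of A (simultaneous row and column reduction) yields pivots 4, 0.
So there are 1 positive, 1 zero pivots.
Hence Q is positive semidefinite.

positive semidefinite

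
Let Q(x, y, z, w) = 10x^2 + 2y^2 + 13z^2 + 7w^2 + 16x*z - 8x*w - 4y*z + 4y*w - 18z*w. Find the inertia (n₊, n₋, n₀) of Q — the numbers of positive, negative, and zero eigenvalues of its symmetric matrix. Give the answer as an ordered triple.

The symmetric matrix is A = [[10, 0, 8, -4], [0, 2, -2, 2], [8, -2, 13, -9], [-4, 2, -9, 7]].
Symmetric row and column elimination reduces A to a congruent diagonal form with pivots 10, 2, 23/5, 6/23.
So there are 4 positive pivots.

(4, 0, 0)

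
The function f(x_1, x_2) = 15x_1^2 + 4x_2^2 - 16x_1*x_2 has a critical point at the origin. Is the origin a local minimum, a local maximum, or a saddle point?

saddle point

The Hessian at the origin is H = [[30, -16], [-16, 8]].
det H = 30·8 − (-16)² = -16 < 0, so H is indefinite.
Therefore the origin is a saddle point.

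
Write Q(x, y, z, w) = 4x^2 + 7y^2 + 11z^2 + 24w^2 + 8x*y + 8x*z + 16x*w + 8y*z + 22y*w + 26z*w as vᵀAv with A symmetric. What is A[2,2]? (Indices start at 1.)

The coefficient of y^2 in Q is 7, and that is exactly A[2,2].

7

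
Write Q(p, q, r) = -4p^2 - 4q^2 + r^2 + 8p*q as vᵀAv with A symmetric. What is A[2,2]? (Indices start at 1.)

-4

The coefficient of q^2 in Q is -4, and that is exactly A[2,2].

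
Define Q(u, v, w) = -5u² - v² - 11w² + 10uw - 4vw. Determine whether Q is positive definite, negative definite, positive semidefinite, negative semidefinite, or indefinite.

The symmetric matrix of Q is A = [[-5, 0, 5], [0, -1, -2], [5, -2, -11]].
Leading principal minors: Δ_1 = -5, Δ_2 = 5, Δ_3 = -10.
The signs alternate starting with Δ_1 < 0, so by Sylvester's criterion Q is negative definite.

negative definite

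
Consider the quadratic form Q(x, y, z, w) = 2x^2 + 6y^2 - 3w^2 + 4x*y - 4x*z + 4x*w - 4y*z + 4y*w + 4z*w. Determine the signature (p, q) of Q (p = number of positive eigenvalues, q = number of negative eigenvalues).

(3, 1)

The symmetric matrix is A = [[2, 2, -2, 2], [2, 6, -2, 2], [-2, -2, 0, 2], [2, 2, 2, -3]].
Symmetric row and column elimination reduces A to a congruent diagonal form with pivots 2, 4, -2, 3.
So there are 3 positive, 1 negative pivots.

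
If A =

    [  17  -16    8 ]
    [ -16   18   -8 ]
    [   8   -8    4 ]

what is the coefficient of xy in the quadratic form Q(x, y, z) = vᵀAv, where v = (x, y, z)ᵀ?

The coefficient of xy is A[1,2] + A[2,1] = 2·(-16) = -32.

-32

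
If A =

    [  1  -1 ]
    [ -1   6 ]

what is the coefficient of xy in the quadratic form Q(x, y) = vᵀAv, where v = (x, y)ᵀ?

The coefficient of xy is A[1,2] + A[2,1] = 2·(-1) = -2.

-2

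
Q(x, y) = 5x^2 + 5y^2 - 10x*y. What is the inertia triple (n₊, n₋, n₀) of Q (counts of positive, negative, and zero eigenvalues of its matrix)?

The symmetric matrix is A = [[5, -5], [-5, 5]].
Congruent diagonalization of A (simultaneous row and column reduction) yields pivots 5, 0.
Counting signs: 1 positive, 1 zero.

(1, 0, 1)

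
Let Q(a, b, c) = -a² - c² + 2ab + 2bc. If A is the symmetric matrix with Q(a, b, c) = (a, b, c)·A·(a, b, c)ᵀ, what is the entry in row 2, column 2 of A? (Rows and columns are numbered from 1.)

0

The coefficient of b² in Q is 0, and that is exactly A[2,2].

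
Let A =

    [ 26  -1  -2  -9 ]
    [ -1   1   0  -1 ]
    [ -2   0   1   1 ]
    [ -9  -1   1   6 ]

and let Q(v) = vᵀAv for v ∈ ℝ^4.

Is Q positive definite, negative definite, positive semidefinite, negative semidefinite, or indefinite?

positive definite

Symmetric row and column elimination reduces A to a congruent diagonal form with pivots 26, 25/26, 21/25, 20/21.
That gives 4 positive pivots.
Hence Q is positive definite.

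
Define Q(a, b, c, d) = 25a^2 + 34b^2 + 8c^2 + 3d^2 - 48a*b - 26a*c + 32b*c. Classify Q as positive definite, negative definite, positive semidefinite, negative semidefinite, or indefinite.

positive definite

The symmetric matrix of Q is A = [[25, -24, -13, 0], [-24, 34, 16, 0], [-13, 16, 8, 0], [0, 0, 0, 3]].
Leading principal minors: Δ_1 = 25, Δ_2 = 274, Δ_3 = 30, Δ_4 = 90.
All leading principal minors are positive, so by Sylvester's criterion Q is positive definite.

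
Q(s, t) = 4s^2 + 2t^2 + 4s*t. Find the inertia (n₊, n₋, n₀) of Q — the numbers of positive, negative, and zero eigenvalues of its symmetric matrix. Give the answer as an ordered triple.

The associated matrix is A = [[4, 2], [2, 2]].
Row-reducing A symmetrically gives the diagonal entries 4, 1.
So there are 2 positive pivots.

(2, 0, 0)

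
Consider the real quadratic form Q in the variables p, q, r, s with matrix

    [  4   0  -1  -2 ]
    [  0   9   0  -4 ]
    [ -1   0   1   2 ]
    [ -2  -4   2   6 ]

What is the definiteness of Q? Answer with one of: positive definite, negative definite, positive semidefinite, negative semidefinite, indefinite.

Applying the same elementary operations to the rows and columns of A produces a congruent diagonal matrix with entries 4, 9, 3/4, 2/9.
Counting signs: 4 positive.
Hence Q is positive definite.

positive definite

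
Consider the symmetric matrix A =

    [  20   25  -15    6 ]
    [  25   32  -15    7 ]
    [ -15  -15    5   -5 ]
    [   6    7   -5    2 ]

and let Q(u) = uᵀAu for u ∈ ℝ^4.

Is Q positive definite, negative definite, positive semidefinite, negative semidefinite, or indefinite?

indefinite

An LDLᵀ factorisation of A has diagonal entries 20, 3/4, -25, 2/75.
So there are 3 positive, 1 negative pivots.
Hence Q is indefinite.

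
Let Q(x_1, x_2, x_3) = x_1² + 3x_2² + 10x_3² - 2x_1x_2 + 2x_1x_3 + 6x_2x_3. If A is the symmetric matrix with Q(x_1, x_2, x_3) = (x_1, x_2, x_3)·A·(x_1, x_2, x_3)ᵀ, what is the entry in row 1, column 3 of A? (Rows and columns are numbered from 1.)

The coefficient of x_1·x_3 in Q is 2. For a symmetric A this equals A[1,3] + A[3,1] = 2·A[1,3].
So A[1,3] = 2/2 = 1.

1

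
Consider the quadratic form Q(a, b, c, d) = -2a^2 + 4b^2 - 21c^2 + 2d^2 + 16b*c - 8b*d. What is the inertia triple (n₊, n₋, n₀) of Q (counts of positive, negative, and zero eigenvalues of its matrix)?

(1, 3, 0)

Write A = [[-2, 0, 0, 0], [0, 4, 8, -4], [0, 8, -21, 0], [0, -4, 0, 2]].
Applying the same elementary operations to the rows and columns of A produces a congruent diagonal matrix with entries -2, 4, -37, -10/37.
Counting signs: 1 positive, 3 negative.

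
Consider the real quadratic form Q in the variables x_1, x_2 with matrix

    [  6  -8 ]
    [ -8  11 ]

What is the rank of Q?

Row-reducing A symmetrically gives the diagonal entries 6, 1/3.
That gives 2 positive pivots.
The rank is the number of nonzero pivots: 2.

2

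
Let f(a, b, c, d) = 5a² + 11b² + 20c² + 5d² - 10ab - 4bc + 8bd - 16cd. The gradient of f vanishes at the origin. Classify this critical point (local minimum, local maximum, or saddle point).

The Hessian at the origin is H = [[10, -10, 0, 0], [-10, 22, -4, 8], [0, -4, 40, -16], [0, 8, -16, 10]].
An LDLᵀ factorisation of H has diagonal entries 10, 12, 116/3, 2/29.
That gives 4 positive pivots.
H is positive definite, so the origin is a strict local minimum.

local minimum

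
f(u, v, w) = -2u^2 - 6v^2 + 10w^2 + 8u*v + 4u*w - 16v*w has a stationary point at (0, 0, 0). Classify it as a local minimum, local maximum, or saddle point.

saddle point

The Hessian at the origin is H = [[-4, 8, 4], [8, -12, -16], [4, -16, 20]].
Congruent diagonalization of H (simultaneous row and column reduction) yields pivots -4, 4, 8.
So there are 2 positive, 1 negative pivots.
H is indefinite, so the origin is a saddle point.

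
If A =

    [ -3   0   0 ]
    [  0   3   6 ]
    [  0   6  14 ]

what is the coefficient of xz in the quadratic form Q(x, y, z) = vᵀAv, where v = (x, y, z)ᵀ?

0

The coefficient of xz is A[1,3] + A[3,1] = 2·0 = 0.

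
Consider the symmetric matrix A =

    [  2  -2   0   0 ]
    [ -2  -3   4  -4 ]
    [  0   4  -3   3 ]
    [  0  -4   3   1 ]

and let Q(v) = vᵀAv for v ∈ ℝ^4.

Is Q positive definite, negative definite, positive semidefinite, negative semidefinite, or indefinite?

An LDLᵀ factorisation of A has diagonal entries 2, -5, 1/5, 4.
So there are 3 positive, 1 negative pivots.
Hence Q is indefinite.

indefinite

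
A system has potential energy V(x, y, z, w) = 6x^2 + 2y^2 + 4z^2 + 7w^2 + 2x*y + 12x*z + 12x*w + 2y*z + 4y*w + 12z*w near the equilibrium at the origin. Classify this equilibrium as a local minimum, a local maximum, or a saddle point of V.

The Hessian at the origin is H = [[12, 2, 12, 12], [2, 4, 2, 4], [12, 2, 8, 12], [12, 4, 12, 14]].
An LDLᵀ factorisation of H has diagonal entries 12, 11/3, -4, 10/11.
That gives 3 positive, 1 negative pivots.
H is indefinite, so the origin is a saddle point.

saddle point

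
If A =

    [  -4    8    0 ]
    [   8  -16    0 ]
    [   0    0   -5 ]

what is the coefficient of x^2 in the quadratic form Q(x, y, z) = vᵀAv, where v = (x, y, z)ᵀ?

-4

The coefficient of x^2 is the diagonal entry A[1,1] = -4.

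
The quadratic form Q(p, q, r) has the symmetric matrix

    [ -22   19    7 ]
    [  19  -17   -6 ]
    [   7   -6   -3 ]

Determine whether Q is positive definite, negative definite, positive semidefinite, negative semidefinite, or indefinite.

negative definite

Symmetric row and column elimination reduces A to a congruent diagonal form with pivots -22, -13/22, -10/13.
That gives 3 negative pivots.
Hence Q is negative definite.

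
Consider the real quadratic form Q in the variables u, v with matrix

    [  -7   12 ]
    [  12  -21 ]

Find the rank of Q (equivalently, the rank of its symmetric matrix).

Symmetric row and column elimination reduces A to a congruent diagonal form with pivots -7, -3/7.
Counting signs: 2 negative.
The rank is the number of nonzero pivots: 2.

2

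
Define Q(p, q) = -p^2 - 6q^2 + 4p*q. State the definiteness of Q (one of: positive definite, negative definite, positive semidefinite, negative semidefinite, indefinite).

negative definite

The symmetric matrix of Q is A = [[-1, 2], [2, -6]].
Leading principal minors: Δ_1 = -1, Δ_2 = 2.
The signs alternate starting with Δ_1 < 0, so by Sylvester's criterion Q is negative definite.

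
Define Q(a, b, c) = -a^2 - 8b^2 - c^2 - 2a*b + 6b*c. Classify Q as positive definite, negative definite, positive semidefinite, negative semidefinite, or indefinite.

Write A = [[-1, -1, 0], [-1, -8, 3], [0, 3, -1]].
Symmetric row and column elimination reduces A to a congruent diagonal form with pivots -1, -7, 2/7.
Counting signs: 1 positive, 2 negative.
Hence Q is indefinite.

indefinite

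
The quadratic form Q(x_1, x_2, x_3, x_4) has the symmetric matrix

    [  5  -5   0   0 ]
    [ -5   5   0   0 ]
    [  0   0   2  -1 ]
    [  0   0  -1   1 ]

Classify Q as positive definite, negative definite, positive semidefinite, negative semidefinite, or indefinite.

positive semidefinite

Applying the same elementary operations to the rows and columns of A produces a congruent diagonal matrix with entries 5, 0, 2, 1/2.
Counting signs: 3 positive, 1 zero.
Hence Q is positive semidefinite.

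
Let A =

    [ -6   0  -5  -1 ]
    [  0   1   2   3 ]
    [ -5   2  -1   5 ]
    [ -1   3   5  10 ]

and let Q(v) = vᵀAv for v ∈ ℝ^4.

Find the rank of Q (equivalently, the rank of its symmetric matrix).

Congruent diagonalization of A (simultaneous row and column reduction) yields pivots -6, 1, -5/6, 6/5.
So there are 2 positive, 2 negative pivots.
The rank is the number of nonzero pivots: 4.

4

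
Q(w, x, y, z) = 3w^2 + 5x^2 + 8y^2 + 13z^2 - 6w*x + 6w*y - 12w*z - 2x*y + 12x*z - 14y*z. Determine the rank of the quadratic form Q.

The associated matrix is A = [[3, -3, 3, -6], [-3, 5, -1, 6], [3, -1, 8, -7], [-6, 6, -7, 13]].
Congruent diagonalization of A (simultaneous row and column reduction) yields pivots 3, 2, 3, 2/3.
So there are 4 positive pivots.
The rank is the number of nonzero pivots: 4.

4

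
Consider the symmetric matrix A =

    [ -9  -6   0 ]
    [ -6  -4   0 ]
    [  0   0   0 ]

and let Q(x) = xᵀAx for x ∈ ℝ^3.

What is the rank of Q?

Symmetric row and column elimination reduces A to a congruent diagonal form with pivots -9, 0, 0.
That gives 1 negative, 2 zero pivots.
The rank is the number of nonzero pivots: 1.

1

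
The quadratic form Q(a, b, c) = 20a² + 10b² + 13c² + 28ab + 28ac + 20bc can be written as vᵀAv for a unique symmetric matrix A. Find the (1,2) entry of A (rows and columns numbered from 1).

14

The coefficient of a·b in Q is 28. For a symmetric A this equals A[1,2] + A[2,1] = 2·A[1,2].
So A[1,2] = 28/2 = 14.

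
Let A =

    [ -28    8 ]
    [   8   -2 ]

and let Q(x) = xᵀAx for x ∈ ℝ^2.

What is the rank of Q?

Applying the same elementary operations to the rows and columns of A produces a congruent diagonal matrix with entries -28, 2/7.
That gives 1 positive, 1 negative pivots.
The rank is the number of nonzero pivots: 2.

2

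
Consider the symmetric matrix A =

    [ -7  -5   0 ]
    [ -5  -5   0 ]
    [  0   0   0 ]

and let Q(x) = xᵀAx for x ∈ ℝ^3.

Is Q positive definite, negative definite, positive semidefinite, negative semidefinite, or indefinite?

Congruent diagonalization of A (simultaneous row and column reduction) yields pivots -7, -10/7, 0.
That gives 2 negative, 1 zero pivots.
Hence Q is negative semidefinite.

negative semidefinite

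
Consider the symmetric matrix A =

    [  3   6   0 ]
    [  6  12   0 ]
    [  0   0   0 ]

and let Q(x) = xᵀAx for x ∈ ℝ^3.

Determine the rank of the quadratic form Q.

1

Row-reducing A symmetrically gives the diagonal entries 3, 0, 0.
So there are 1 positive, 2 zero pivots.
The rank is the number of nonzero pivots: 1.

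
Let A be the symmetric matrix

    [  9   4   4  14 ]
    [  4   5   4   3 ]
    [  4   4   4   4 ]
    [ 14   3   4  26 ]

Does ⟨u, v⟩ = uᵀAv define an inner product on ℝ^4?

yes

Leading principal minors: Δ_1 = 9, Δ_2 = 29, Δ_3 = 20, Δ_4 = 20.
All leading principal minors are positive, so by Sylvester's criterion Q is positive definite.
⟨·,·⟩ is an inner product exactly when A is positive definite.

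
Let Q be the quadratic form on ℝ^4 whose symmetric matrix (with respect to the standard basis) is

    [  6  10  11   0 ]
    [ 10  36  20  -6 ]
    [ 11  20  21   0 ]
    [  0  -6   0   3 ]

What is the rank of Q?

4

An LDLᵀ factorisation of A has diagonal entries 6, 58/3, 20/29, 3/4.
So there are 4 positive pivots.
The rank is the number of nonzero pivots: 4.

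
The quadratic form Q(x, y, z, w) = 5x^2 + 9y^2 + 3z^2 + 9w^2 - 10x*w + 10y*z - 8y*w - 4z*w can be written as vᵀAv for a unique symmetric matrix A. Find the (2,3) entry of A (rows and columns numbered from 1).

The coefficient of y·z in Q is 10. For a symmetric A this equals A[2,3] + A[3,2] = 2·A[2,3].
So A[2,3] = 10/2 = 5.

5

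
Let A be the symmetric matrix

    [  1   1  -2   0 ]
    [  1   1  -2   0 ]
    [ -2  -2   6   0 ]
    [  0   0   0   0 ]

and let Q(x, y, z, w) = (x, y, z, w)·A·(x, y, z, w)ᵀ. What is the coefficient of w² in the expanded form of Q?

0

The coefficient of w² is the diagonal entry A[4,4] = 0.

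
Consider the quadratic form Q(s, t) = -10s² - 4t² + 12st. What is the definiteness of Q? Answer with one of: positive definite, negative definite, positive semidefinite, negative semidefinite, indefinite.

negative definite

The symmetric matrix of Q is A = [[-10, 6], [6, -4]].
Leading principal minors: Δ_1 = -10, Δ_2 = 4.
The signs alternate starting with Δ_1 < 0, so by Sylvester's criterion Q is negative definite.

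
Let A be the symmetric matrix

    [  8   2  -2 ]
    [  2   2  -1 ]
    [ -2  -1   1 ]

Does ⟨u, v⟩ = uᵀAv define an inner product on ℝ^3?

Leading principal minors: Δ_1 = 8, Δ_2 = 12, Δ_3 = 4.
All leading principal minors are positive, so by Sylvester's criterion Q is positive definite.
⟨·,·⟩ is an inner product exactly when A is positive definite.

yes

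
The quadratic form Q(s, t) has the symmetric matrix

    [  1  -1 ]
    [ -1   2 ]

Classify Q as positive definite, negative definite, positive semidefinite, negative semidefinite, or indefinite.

positive definite

Symmetric row and column elimination reduces A to a congruent diagonal form with pivots 1, 1.
That gives 2 positive pivots.
Hence Q is positive definite.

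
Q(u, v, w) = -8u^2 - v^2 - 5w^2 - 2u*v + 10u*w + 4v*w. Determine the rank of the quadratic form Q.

3

The associated matrix is A = [[-8, -1, 5], [-1, -1, 2], [5, 2, -5]].
An LDLᵀ factorisation of A has diagonal entries -8, -7/8, 2/7.
Counting signs: 1 positive, 2 negative.
The rank is the number of nonzero pivots: 3.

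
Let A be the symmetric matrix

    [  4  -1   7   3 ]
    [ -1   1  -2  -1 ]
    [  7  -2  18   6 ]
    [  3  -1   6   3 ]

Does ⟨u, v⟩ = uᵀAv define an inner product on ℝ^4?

An LDLᵀ factorisation of A has diagonal entries 4, 3/4, 17/3, 10/17.
That gives 4 positive pivots.
Hence Q is positive definite.
⟨·,·⟩ is an inner product exactly when A is positive definite.

yes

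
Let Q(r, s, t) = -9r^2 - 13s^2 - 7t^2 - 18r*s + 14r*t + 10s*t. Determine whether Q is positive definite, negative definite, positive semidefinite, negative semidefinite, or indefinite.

The symmetric matrix of Q is A = [[-9, -9, 7], [-9, -13, 5], [7, 5, -7]].
Leading principal minors: Δ_1 = -9, Δ_2 = 36, Δ_3 = -20.
The signs alternate starting with Δ_1 < 0, so by Sylvester's criterion Q is negative definite.

negative definite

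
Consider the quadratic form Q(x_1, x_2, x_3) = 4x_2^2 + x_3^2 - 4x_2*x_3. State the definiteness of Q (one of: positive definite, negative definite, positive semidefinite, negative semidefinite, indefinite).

The symmetric matrix is A = [[0, 0, 0], [0, 4, -2], [0, -2, 1]].
Congruent diagonalization of A (simultaneous row and column reduction) yields pivots 0, 4, 0.
Counting signs: 1 positive, 2 zero.
Hence Q is positive semidefinite.

positive semidefinite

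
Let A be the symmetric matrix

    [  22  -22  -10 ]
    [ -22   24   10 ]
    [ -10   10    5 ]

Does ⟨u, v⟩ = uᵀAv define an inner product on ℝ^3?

yes

Leading principal minors: Δ_1 = 22, Δ_2 = 44, Δ_3 = 20.
All leading principal minors are positive, so by Sylvester's criterion Q is positive definite.
⟨·,·⟩ is an inner product exactly when A is positive definite.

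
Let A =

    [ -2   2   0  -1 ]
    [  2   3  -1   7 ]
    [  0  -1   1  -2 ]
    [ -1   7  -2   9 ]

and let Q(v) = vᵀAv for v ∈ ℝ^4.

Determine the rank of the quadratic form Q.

Applying the same elementary operations to the rows and columns of A produces a congruent diagonal matrix with entries -2, 5, 4/5, 3/2.
Counting signs: 3 positive, 1 negative.
The rank is the number of nonzero pivots: 4.

4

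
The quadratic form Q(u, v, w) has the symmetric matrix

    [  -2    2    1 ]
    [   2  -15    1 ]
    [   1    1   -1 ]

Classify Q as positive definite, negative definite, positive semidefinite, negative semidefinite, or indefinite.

negative definite

Symmetric row and column elimination reduces A to a congruent diagonal form with pivots -2, -13, -5/26.
Counting signs: 3 negative.
Hence Q is negative definite.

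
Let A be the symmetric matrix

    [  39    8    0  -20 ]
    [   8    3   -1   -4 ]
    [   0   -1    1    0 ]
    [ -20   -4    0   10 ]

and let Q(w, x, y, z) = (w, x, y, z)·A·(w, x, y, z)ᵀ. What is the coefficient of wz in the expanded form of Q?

The coefficient of wz is A[1,4] + A[4,1] = 2·(-20) = -40.

-40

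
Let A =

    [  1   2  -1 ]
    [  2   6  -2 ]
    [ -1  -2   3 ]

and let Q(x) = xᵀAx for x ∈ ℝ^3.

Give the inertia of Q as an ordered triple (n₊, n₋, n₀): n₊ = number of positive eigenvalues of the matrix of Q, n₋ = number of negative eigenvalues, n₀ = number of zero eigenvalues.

An LDLᵀ factorisation of A has diagonal entries 1, 2, 2.
So there are 3 positive pivots.

(3, 0, 0)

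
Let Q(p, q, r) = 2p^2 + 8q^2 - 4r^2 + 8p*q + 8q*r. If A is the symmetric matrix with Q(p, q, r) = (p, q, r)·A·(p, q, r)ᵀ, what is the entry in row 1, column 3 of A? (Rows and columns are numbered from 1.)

0

The coefficient of p·r in Q is 0. For a symmetric A this equals A[1,3] + A[3,1] = 2·A[1,3].
So A[1,3] = 0/2 = 0.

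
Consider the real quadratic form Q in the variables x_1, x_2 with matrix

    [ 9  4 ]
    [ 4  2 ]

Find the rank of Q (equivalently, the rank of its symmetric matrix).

2

Congruent diagonalization of A (simultaneous row and column reduction) yields pivots 9, 2/9.
So there are 2 positive pivots.
The rank is the number of nonzero pivots: 2.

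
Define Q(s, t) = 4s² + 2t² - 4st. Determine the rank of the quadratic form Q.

2

Write A = [[4, -2], [-2, 2]].
Symmetric row and column elimination reduces A to a congruent diagonal form with pivots 4, 1.
So there are 2 positive pivots.
The rank is the number of nonzero pivots: 2.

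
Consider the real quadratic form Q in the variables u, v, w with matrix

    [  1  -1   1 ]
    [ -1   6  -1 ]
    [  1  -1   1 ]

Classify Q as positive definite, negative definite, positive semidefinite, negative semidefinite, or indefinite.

Applying the same elementary operations to the rows and columns of A produces a congruent diagonal matrix with entries 1, 5, 0.
Counting signs: 2 positive, 1 zero.
Hence Q is positive semidefinite.

positive semidefinite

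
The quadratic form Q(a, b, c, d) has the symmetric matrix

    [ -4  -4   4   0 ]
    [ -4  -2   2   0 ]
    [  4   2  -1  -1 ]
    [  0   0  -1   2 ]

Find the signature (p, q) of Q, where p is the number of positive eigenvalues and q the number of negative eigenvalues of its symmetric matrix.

(3, 1)

Applying the same elementary operations to the rows and columns of A produces a congruent diagonal matrix with entries -4, 2, 1, 1.
That gives 3 positive, 1 negative pivots.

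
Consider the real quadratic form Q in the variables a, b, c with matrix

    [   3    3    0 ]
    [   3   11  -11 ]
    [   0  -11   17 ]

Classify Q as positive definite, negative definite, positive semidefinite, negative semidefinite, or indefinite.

positive definite

Leading principal minors: Δ_1 = 3, Δ_2 = 24, Δ_3 = 45.
All leading principal minors are positive, so by Sylvester's criterion Q is positive definite.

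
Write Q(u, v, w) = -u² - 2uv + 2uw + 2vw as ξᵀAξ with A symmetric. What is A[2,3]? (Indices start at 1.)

1

The coefficient of v·w in Q is 2. For a symmetric A this equals A[2,3] + A[3,2] = 2·A[2,3].
So A[2,3] = 2/2 = 1.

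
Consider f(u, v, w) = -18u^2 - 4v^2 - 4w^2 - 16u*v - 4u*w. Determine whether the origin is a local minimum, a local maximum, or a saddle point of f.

local maximum

The Hessian at the origin is H = [[-36, -16, -4], [-16, -8, 0], [-4, 0, -8]].
Symmetric row and column elimination reduces H to a congruent diagonal form with pivots -36, -8/9, -4.
That gives 3 negative pivots.
H is negative definite, so the origin is a strict local maximum.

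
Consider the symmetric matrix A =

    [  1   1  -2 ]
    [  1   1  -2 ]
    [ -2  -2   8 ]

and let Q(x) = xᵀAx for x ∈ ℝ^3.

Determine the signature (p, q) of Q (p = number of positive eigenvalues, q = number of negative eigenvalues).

(2, 0)

Row-reducing A symmetrically gives the diagonal entries 1, 0, 4.
That gives 2 positive, 1 zero pivots.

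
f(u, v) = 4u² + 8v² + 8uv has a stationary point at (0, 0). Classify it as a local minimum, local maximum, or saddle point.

The Hessian at the origin is H = [[8, 8], [8, 16]].
det H = 8·16 − (8)² = 64 > 0 and H[1,1] = 8 > 0, so H is positive definite.
Therefore the origin is a local minimum.

local minimum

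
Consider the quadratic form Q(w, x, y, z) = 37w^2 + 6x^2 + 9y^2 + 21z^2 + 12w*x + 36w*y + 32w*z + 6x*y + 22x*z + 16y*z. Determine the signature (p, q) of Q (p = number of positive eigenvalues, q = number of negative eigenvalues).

The associated matrix is A = [[37, 6, 18, 16], [6, 6, 3, 11], [18, 3, 9, 8], [16, 11, 8, 21]].
Congruent diagonalization of A (simultaneous row and column reduction) yields pivots 37, 186/37, 15/62, 0.
So there are 3 positive, 1 zero pivots.

(3, 0)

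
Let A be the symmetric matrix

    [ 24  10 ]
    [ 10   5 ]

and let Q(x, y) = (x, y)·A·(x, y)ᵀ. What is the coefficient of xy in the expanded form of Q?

20

The coefficient of xy is A[1,2] + A[2,1] = 2·10 = 20.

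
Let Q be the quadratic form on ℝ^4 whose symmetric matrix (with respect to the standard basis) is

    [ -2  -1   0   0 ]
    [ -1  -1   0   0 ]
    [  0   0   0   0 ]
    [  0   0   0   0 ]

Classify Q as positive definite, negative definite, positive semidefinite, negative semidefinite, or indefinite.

negative semidefinite

Congruent diagonalization of A (simultaneous row and column reduction) yields pivots -2, -1/2, 0, 0.
That gives 2 negative, 2 zero pivots.
Hence Q is negative semidefinite.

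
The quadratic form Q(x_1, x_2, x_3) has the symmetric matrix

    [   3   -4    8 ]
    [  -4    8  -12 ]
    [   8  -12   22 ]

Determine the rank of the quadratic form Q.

2

Symmetric row and column elimination reduces A to a congruent diagonal form with pivots 3, 8/3, 0.
Counting signs: 2 positive, 1 zero.
The rank is the number of nonzero pivots: 2.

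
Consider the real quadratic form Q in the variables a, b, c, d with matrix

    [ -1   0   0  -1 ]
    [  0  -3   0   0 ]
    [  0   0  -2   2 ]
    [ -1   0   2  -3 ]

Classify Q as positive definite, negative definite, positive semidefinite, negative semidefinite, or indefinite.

negative semidefinite

Applying the same elementary operations to the rows and columns of A produces a congruent diagonal matrix with entries -1, -3, -2, 0.
That gives 3 negative, 1 zero pivots.
Hence Q is negative semidefinite.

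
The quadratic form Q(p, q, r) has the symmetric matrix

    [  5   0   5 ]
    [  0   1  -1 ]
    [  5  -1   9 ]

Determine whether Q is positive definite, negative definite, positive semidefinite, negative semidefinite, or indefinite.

Leading principal minors: Δ_1 = 5, Δ_2 = 5, Δ_3 = 15.
All leading principal minors are positive, so by Sylvester's criterion Q is positive definite.

positive definite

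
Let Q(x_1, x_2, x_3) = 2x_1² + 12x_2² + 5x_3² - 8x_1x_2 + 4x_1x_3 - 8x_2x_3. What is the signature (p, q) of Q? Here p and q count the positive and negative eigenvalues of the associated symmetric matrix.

Write A = [[2, -4, 2], [-4, 12, -4], [2, -4, 5]].
Applying the same elementary operations to the rows and columns of A produces a congruent diagonal matrix with entries 2, 4, 3.
Counting signs: 3 positive.

(3, 0)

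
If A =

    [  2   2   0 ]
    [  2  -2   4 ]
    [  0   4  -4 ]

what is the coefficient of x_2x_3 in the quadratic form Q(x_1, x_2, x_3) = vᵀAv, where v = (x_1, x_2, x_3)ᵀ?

The coefficient of x_2x_3 is A[2,3] + A[3,2] = 2·4 = 8.

8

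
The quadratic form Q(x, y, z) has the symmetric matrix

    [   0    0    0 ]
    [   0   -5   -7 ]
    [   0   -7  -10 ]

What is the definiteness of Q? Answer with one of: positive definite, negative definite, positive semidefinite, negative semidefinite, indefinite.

Congruent diagonalization of A (simultaneous row and column reduction) yields pivots 0, -5, -1/5.
So there are 2 negative, 1 zero pivots.
Hence Q is negative semidefinite.

negative semidefinite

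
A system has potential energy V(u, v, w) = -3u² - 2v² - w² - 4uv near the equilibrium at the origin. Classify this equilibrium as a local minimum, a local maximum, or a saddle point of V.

local maximum

The Hessian at the origin is H = [[-6, -4, 0], [-4, -4, 0], [0, 0, -2]].
An LDLᵀ factorisation of H has diagonal entries -6, -4/3, -2.
Counting signs: 3 negative.
H is negative definite, so the origin is a strict local maximum.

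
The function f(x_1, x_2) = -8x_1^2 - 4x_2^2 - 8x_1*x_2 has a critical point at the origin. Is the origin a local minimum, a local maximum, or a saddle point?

The Hessian at the origin is H = [[-16, -8], [-8, -8]].
det H = -16·-8 − (-8)² = 64 > 0 and H[1,1] = -16 < 0, so H is negative definite.
Therefore the origin is a local maximum.

local maximum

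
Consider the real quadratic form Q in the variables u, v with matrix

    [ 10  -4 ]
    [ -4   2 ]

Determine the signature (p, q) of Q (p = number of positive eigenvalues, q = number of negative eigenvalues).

(2, 0)

Row-reducing A symmetrically gives the diagonal entries 10, 2/5.
That gives 2 positive pivots.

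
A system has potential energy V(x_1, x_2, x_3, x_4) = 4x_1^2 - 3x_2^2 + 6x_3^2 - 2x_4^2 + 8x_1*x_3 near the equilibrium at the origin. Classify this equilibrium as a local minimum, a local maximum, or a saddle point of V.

saddle point

The Hessian at the origin is H = [[8, 0, 8, 0], [0, -6, 0, 0], [8, 0, 12, 0], [0, 0, 0, -4]].
Row-reducing H symmetrically gives the diagonal entries 8, -6, 4, -4.
Counting signs: 2 positive, 2 negative.
H is indefinite, so the origin is a saddle point.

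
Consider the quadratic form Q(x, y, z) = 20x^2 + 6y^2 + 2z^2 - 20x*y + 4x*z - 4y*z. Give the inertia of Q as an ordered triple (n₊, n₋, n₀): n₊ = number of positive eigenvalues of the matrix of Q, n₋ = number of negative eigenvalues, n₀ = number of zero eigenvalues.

The associated matrix is A = [[20, -10, 2], [-10, 6, -2], [2, -2, 2]].
An LDLᵀ factorisation of A has diagonal entries 20, 1, 4/5.
So there are 3 positive pivots.

(3, 0, 0)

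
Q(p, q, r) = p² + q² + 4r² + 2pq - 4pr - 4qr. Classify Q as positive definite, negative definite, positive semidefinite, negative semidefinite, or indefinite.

positive semidefinite

Write A = [[1, 1, -2], [1, 1, -2], [-2, -2, 4]].
Congruent diagonalization of A (simultaneous row and column reduction) yields pivots 1, 0, 0.
Counting signs: 1 positive, 2 zero.
Hence Q is positive semidefinite.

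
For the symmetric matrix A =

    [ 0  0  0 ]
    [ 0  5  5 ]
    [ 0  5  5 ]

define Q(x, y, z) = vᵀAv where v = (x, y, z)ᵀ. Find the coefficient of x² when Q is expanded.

0

The coefficient of x² is the diagonal entry A[1,1] = 0.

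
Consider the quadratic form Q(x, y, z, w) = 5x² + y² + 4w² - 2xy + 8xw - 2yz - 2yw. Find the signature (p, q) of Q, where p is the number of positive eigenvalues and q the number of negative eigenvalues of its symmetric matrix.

The associated matrix is A = [[5, -1, 0, 4], [-1, 1, -1, -1], [0, -1, 0, 0], [4, -1, 0, 4]].
Applying the same elementary operations to the rows and columns of A produces a congruent diagonal matrix with entries 5, 4/5, -5/4, 4/5.
Counting signs: 3 positive, 1 negative.

(3, 1)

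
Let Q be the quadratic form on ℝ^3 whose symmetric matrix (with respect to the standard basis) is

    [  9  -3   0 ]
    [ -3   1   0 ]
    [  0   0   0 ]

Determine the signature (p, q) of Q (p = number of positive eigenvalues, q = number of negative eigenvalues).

(1, 0)

Symmetric row and column elimination reduces A to a congruent diagonal form with pivots 9, 0, 0.
So there are 1 positive, 2 zero pivots.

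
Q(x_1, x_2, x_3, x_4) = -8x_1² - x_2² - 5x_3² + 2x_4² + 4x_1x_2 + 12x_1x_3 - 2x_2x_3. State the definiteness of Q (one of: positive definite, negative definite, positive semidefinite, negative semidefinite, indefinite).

Write A = [[-8, 2, 6, 0], [2, -1, -1, 0], [6, -1, -5, 0], [0, 0, 0, 2]].
Row-reducing A symmetrically gives the diagonal entries -8, -1/2, 0, 2.
That gives 1 positive, 2 negative, 1 zero pivots.
Hence Q is indefinite.

indefinite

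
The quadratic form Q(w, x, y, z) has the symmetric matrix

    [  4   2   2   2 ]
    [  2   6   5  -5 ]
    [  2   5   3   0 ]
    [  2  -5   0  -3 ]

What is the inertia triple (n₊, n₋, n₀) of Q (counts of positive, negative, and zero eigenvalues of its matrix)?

(3, 1, 0)

Applying the same elementary operations to the rows and columns of A produces a congruent diagonal matrix with entries 4, 5, -6/5, 5/6.
Counting signs: 3 positive, 1 negative.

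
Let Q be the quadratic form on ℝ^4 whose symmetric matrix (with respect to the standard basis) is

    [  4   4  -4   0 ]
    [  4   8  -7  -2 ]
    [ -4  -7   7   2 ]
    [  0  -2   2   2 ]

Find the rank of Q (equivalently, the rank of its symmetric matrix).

Row-reducing A symmetrically gives the diagonal entries 4, 4, 3/4, 2/3.
Counting signs: 4 positive.
The rank is the number of nonzero pivots: 4.

4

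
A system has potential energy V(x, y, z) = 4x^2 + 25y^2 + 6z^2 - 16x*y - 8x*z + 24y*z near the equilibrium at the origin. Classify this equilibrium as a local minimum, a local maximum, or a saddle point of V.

The Hessian at the origin is H = [[8, -16, -8], [-16, 50, 24], [-8, 24, 12]].
Congruent diagonalization of H (simultaneous row and column reduction) yields pivots 8, 18, 4/9.
So there are 3 positive pivots.
H is positive definite, so the origin is a strict local minimum.

local minimum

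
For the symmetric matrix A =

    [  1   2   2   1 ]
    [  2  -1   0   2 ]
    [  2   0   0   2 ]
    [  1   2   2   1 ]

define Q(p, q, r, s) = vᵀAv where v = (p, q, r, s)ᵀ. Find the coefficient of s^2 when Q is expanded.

1

The coefficient of s^2 is the diagonal entry A[4,4] = 1.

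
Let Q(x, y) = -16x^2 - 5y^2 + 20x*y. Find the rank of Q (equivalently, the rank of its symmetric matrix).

2

Write A = [[-16, 10], [10, -5]].
An LDLᵀ factorisation of A has diagonal entries -16, 5/4.
So there are 1 positive, 1 negative pivots.
The rank is the number of nonzero pivots: 2.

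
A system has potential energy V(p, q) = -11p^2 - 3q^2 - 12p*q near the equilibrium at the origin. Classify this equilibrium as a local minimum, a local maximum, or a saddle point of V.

saddle point

The Hessian at the origin is H = [[-22, -12], [-12, -6]].
det H = -22·-6 − (-12)² = -12 < 0, so H is indefinite.
Therefore the origin is a saddle point.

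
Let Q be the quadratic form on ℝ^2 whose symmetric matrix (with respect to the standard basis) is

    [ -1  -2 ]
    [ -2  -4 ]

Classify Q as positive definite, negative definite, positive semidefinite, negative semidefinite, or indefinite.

negative semidefinite

Symmetric row and column elimination reduces A to a congruent diagonal form with pivots -1, 0.
So there are 1 negative, 1 zero pivots.
Hence Q is negative semidefinite.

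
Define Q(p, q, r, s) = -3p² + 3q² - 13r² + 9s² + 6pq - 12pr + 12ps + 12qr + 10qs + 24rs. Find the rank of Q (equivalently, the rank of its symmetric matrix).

The associated matrix is A = [[-3, 3, -6, 6], [3, 3, 6, 5], [-6, 6, -13, 12], [6, 5, 12, 9]].
Congruent diagonalization of A (simultaneous row and column reduction) yields pivots -3, 6, -1, 5/6.
So there are 2 positive, 2 negative pivots.
The rank is the number of nonzero pivots: 4.

4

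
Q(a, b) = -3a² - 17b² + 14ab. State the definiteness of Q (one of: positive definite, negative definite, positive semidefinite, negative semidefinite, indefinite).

The symmetric matrix of Q is A = [[-3, 7], [7, -17]].
Leading principal minors: Δ_1 = -3, Δ_2 = 2.
The signs alternate starting with Δ_1 < 0, so by Sylvester's criterion Q is negative definite.

negative definite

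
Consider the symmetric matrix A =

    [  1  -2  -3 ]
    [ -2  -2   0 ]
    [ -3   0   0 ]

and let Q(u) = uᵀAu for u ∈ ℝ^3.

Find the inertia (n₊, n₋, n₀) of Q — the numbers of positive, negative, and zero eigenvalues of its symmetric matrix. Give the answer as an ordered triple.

(1, 2, 0)

Applying the same elementary operations to the rows and columns of A produces a congruent diagonal matrix with entries 1, -6, -3.
Counting signs: 1 positive, 2 negative.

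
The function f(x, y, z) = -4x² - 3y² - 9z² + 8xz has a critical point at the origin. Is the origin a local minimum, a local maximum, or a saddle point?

The Hessian at the origin is H = [[-8, 0, 8], [0, -6, 0], [8, 0, -18]].
Row-reducing H symmetrically gives the diagonal entries -8, -6, -10.
Counting signs: 3 negative.
H is negative definite, so the origin is a strict local maximum.

local maximum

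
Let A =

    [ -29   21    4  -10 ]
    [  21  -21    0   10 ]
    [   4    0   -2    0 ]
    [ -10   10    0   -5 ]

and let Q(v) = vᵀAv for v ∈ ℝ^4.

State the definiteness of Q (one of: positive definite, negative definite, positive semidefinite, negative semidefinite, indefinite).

Congruent diagonalization of A (simultaneous row and column reduction) yields pivots -29, -168/29, 0, -5/21.
Counting signs: 3 negative, 1 zero.
Hence Q is negative semidefinite.

negative semidefinite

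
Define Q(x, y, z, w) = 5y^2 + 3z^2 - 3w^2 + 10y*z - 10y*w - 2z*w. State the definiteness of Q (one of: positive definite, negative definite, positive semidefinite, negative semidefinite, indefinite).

indefinite

The symmetric matrix is A = [[0, 0, 0, 0], [0, 5, 5, -5], [0, 5, 3, -1], [0, -5, -1, -3]].
Congruent diagonalization of A (simultaneous row and column reduction) yields pivots 0, 5, -2, 0.
Counting signs: 1 positive, 1 negative, 2 zero.
Hence Q is indefinite.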